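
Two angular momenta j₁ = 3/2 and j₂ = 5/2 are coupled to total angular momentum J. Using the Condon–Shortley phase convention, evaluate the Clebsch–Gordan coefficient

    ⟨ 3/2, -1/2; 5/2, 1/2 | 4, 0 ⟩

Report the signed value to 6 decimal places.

+√(3/7) = +0.654654

triangle: 0!×3!×5!/9! = 720/362880
(j±m)!: 1!×2!×3!×2!×4!×4! = 13824
prefactor² = (2J+1)×Δ×N² = 1728/7
  k=0: +1/(0!×0!×2!×3!×1!×2!) = 1/24
Σ = 1/24  ⇒  CG² = 1728/7×1/24² = 3/7
CG = +√(3/7) = +0.654654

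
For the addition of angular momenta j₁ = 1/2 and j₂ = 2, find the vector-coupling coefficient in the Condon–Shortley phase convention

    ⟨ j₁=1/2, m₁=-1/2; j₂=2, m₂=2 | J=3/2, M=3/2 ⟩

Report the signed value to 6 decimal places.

−√(4/5) ≈ -0.894427

j₁+j₂−J=1  J+j₁−j₂=0  J−j₁+j₂=3  j₁+j₂+J+1=5
(j₁±m₁, j₂±m₂, J±M) = (0,1,4,0,3,0)
P² = 144/5
sum k=1..1:
  [1] −1/6 = -1/6
S = -1/6
C² = P²·S² = 4/5 ; C = -0.894427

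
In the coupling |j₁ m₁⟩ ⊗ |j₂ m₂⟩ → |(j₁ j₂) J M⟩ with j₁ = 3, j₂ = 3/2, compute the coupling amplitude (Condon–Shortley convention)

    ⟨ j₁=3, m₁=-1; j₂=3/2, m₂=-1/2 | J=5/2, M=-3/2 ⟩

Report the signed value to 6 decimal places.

√[6·2!4!1!/8! · 2!4!1!2!1!4!] = √(576/35)
  +(−1)^0/∏(0,2,4,1,0,0)! = 1/48  (running 1/48)
  +(−1)^1/∏(1,1,3,0,1,1)! = -1/6  (running -7/48)
⟨..|..⟩ = √(576/35)·(-7/48) = -0.591608

−√(7/20) ≈ -0.591608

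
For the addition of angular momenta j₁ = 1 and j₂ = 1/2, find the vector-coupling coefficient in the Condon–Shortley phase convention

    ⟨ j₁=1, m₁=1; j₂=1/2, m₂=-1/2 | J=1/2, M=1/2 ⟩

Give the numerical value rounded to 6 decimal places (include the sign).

j₁+j₂−J=1  J+j₁−j₂=1  J−j₁+j₂=0  j₁+j₂+J+1=3
(j₁±m₁, j₂±m₂, J±M) = (2,0,0,1,1,0)
P² = 2/3
sum k=0..0:
  [0] +1/1 = 1
S = 1
C² = P²·S² = 2/3 ; C = +0.816497

+√(2/3) ≈ +0.816497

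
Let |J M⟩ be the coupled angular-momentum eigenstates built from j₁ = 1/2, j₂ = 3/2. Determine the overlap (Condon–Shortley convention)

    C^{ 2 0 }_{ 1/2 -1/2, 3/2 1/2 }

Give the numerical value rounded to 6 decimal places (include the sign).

√[5·0!1!3!/5! · 0!1!2!1!2!2!] = √(2)
  +(−1)^0/∏(0,0,1,2,0,1)! = 1/2  (running 1/2)
⟨..|..⟩ = √(2)·(1/2) = +0.707107

+√(1/2) = +0.707107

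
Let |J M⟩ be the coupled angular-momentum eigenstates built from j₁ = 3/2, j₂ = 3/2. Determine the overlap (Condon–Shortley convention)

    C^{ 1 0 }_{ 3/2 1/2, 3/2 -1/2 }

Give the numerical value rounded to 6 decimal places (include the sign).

−√(1/20) ≈ -0.223607

j₁+j₂−J=2  J+j₁−j₂=1  J−j₁+j₂=1  j₁+j₂+J+1=5
(j₁±m₁, j₂±m₂, J±M) = (2,1,1,2,1,1)
P² = 1/5
sum k=0..1:
  [0] +1/2 = 1/2
  [1] −1/1 = -1
S = -1/2
C² = P²·S² = 1/20 ; C = -0.223607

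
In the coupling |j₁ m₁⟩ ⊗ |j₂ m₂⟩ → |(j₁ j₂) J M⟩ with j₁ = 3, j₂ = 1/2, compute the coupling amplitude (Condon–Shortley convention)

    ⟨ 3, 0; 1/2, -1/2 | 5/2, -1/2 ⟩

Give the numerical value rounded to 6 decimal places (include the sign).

triangle: 1!*5!*0!/7! = 120/5040
(j±m)!: 3!*3!*0!*1!*2!*3! = 432
prefactor² = (2J+1)*Δ*N² = 432/7
  k=0: +1/(0!*1!*3!*0!*2!*0!) = 1/12
Σ = 1/12  ⇒  CG² = 432/7*1/12² = 3/7
CG = +√(3/7) = +0.654654

+0.654654  (= +√(3/7))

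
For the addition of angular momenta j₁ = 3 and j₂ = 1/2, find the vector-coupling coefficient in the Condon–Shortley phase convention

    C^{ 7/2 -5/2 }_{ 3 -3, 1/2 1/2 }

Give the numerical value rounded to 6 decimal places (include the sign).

triangle: 0!*6!*1!/8! = 720/40320
(j±m)!: 0!*6!*1!*0!*1!*6! = 518400
prefactor² = (2J+1)*Δ*N² = 518400/7
  k=0: +1/(0!*0!*6!*1!*0!*0!) = 1/720
Σ = 1/720  ⇒  CG² = 518400/7*1/720² = 1/7
CG = +√(1/7) = +0.377964

+√(1/7) ≈ +0.377964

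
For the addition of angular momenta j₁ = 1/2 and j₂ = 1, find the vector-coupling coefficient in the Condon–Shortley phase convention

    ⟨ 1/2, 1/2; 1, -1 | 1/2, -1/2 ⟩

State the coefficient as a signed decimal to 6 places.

+√(2/3) ≈ +0.816497

triangle: 1!×0!×1!/3! = 1/6
(j±m)!: 1!×0!×0!×2!×0!×1! = 2
prefactor² = (2J+1)×Δ×N² = 2/3
  k=0: +1/(0!×1!×0!×0!×0!×1!) = 1
Σ = 1  ⇒  CG² = 2/3×1² = 2/3
CG = +√(2/3) = +0.816497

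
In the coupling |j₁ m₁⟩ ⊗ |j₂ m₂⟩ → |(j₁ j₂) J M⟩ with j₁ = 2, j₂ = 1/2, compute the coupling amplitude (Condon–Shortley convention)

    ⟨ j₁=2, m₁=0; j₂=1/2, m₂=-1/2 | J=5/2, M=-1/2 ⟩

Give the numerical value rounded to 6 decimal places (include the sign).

+√(3/5) = +0.774597

√[6·0!4!1!/6! · 2!2!0!1!2!3!] = √(48/5)
  +(−1)^0/∏(0,0,2,0,2,1)! = 1/4  (running 1/4)
⟨..|..⟩ = √(48/5)·(1/4) = +0.774597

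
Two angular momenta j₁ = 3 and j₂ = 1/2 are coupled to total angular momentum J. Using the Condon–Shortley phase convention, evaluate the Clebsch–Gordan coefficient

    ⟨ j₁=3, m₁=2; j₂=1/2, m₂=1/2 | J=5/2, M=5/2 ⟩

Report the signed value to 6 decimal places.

−√(1/7) ≈ -0.377964

triangle: 1!×5!×0!/7! = 120/5040
(j±m)!: 5!×1!×1!×0!×5!×0! = 14400
prefactor² = (2J+1)×Δ×N² = 14400/7
  k=1: −1/(1!×0!×0!×0!×5!×0!) = -1/120
Σ = -1/120  ⇒  CG² = 14400/7×(-1/120)² = 1/7
CG = −√(1/7) = -0.377964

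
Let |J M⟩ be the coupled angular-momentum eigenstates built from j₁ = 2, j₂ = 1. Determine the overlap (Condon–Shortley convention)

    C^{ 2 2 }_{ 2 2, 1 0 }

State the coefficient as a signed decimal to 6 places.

triangle: 1!·3!·1!/6! = 6/720
(j±m)!: 4!·0!·1!·1!·4!·0! = 576
prefactor² = (2J+1)·Δ·N² = 24
  k=0: +1/(0!·1!·0!·1!·3!·0!) = 1/6
Σ = 1/6  ⇒  CG² = 24·1/6² = 2/3
CG = +√(2/3) = +0.816497

+√(2/3) ≈ +0.816497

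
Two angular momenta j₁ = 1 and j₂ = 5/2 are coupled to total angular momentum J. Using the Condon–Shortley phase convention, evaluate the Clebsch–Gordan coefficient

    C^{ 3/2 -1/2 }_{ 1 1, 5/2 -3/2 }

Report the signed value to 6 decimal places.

+0.632456

j₁+j₂−J=2  J+j₁−j₂=0  J−j₁+j₂=3  j₁+j₂+J+1=6
(j₁±m₁, j₂±m₂, J±M) = (2,0,1,4,1,2)
P² = 32/5
sum k=0..0:
  [0] +1/4 = 1/4
S = 1/4
C² = P²·S² = 2/5 ; C = +0.632456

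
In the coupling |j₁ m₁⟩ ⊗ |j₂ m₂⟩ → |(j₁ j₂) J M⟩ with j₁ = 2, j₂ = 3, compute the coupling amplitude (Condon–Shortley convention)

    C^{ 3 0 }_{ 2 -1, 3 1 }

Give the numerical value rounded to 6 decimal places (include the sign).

triangle: 2!×2!×4!/9! = 96/362880
(j±m)!: 1!×3!×4!×2!×3!×3! = 10368
prefactor² = (2J+1)×Δ×N² = 96/5
  k=1: −1/(1!×1!×2!×3!×0!×1!) = -1/12
  k=2: +1/(2!×0!×1!×2!×1!×2!) = 1/8
Σ = 1/24  ⇒  CG² = 96/5×1/24² = 1/30
CG = +√(1/30) = +0.182574

+0.182574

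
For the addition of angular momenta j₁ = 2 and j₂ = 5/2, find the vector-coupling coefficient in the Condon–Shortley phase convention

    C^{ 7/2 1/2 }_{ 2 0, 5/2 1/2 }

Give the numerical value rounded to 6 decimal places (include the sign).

-0.195180

√[8·1!3!4!/9! · 2!2!3!2!4!3!] = √(768/35)
  +(−1)^0/∏(0,1,2,3,1,1)! = 1/12  (running 1/12)
  +(−1)^1/∏(1,0,1,2,2,2)! = -1/8  (running -1/24)
⟨..|..⟩ = √(768/35)·(-1/24) = -0.195180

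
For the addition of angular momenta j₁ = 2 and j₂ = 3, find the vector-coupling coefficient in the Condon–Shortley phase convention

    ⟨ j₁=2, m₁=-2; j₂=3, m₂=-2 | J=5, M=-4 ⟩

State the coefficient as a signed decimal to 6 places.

+√(3/5) = +0.774597

triangle: 0!·4!·6!/11! = 17280/39916800
(j±m)!: 0!·4!·1!·5!·1!·9! = 1045094400
prefactor² = (2J+1)·Δ·N² = 4976640
  k=0: +1/(0!·0!·4!·1!·0!·5!) = 1/2880
Σ = 1/2880  ⇒  CG² = 4976640·1/2880² = 3/5
CG = +√(3/5) = +0.774597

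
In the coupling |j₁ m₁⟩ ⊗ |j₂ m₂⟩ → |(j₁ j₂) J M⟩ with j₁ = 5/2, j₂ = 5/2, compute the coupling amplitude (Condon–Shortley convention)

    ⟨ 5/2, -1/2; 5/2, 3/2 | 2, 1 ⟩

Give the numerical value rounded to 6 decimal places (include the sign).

triangle: 3!·2!·2!/8! = 24/40320
(j±m)!: 2!·3!·4!·1!·3!·1! = 1728
prefactor² = (2J+1)·Δ·N² = 36/7
  k=2: +1/(2!·1!·1!·2!·1!·0!) = 1/4
  k=3: −1/(3!·0!·0!·1!·2!·1!) = -1/12
Σ = 1/6  ⇒  CG² = 36/7·1/6² = 1/7
CG = +√(1/7) = +0.377964

+√(1/7) = +0.377964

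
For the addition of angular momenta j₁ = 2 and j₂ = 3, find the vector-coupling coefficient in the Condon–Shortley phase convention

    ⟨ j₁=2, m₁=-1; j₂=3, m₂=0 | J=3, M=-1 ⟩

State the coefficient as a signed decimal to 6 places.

−√(1/30) ≈ -0.182574

√[7·2!2!4!/9! · 1!3!3!3!2!4!] = √(96/5)
  +(−1)^1/∏(1,1,2,2,0,2)! = -1/8  (running -1/8)
  +(−1)^2/∏(2,0,1,1,1,3)! = 1/12  (running -1/24)
⟨..|..⟩ = √(96/5)·(-1/24) = -0.182574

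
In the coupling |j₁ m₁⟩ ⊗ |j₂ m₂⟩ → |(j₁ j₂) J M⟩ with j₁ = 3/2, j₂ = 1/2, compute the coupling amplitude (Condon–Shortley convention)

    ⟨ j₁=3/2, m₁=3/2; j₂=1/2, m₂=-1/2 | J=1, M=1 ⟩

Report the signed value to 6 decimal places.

j₁+j₂−J=1  J+j₁−j₂=2  J−j₁+j₂=0  j₁+j₂+J+1=4
(j₁±m₁, j₂±m₂, J±M) = (3,0,0,1,2,0)
P² = 3
sum k=0..0:
  [0] +1/2 = 1/2
S = 1/2
C² = P²·S² = 3/4 ; C = +0.866025

+0.866025  (= +√(3/4))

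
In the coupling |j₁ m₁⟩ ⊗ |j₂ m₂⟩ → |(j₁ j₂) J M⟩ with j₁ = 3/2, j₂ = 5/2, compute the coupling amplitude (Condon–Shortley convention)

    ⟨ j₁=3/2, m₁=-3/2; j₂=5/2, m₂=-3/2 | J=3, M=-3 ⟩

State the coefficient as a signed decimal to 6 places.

−√(3/8) = -0.612372

triangle: 1!·2!·4!/8! = 48/40320
(j±m)!: 0!·3!·1!·4!·0!·6! = 103680
prefactor² = (2J+1)·Δ·N² = 864
  k=1: −1/(1!·0!·2!·0!·0!·4!) = -1/48
Σ = -1/48  ⇒  CG² = 864·(-1/48)² = 3/8
CG = −√(3/8) = -0.612372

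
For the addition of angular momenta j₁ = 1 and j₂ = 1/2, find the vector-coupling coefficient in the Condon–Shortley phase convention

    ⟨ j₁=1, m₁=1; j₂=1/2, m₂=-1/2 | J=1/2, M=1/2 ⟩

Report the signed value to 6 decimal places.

triangle: 1!*1!*0!/3! = 1/6
(j±m)!: 2!*0!*0!*1!*1!*0! = 2
prefactor² = (2J+1)*Δ*N² = 2/3
  k=0: +1/(0!*1!*0!*0!*1!*0!) = 1
Σ = 1  ⇒  CG² = 2/3*1² = 2/3
CG = +√(2/3) = +0.816497

+√(2/3) ≈ +0.816497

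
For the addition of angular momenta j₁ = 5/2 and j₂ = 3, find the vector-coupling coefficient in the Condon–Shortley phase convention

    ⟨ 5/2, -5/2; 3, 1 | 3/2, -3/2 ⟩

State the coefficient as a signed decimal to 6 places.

√[4·4!1!2!/8! · 0!5!4!2!0!3!] = √(1152/7)
  +(−1)^4/∏(4,0,1,0,0,2)! = 1/48  (running 1/48)
⟨..|..⟩ = √(1152/7)·(1/48) = +0.267261

+0.267261  (= +√(1/14))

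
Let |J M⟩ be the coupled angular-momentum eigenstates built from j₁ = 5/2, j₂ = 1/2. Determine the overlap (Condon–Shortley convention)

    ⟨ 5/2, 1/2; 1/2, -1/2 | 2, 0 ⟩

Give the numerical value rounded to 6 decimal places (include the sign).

+0.707107  (= +√(1/2))

√[5·1!4!0!/6! · 3!2!0!1!2!2!] = √(8)
  +(−1)^0/∏(0,1,2,0,2,0)! = 1/4  (running 1/4)
⟨..|..⟩ = √(8)·(1/4) = +0.707107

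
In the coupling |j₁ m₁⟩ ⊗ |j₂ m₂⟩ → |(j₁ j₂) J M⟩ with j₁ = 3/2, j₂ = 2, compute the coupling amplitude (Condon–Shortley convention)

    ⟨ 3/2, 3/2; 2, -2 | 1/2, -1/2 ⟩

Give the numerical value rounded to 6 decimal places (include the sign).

+0.632456

j₁+j₂−J=3  J+j₁−j₂=0  J−j₁+j₂=1  j₁+j₂+J+1=5
(j₁±m₁, j₂±m₂, J±M) = (3,0,0,4,0,1)
P² = 72/5
sum k=0..0:
  [0] +1/6 = 1/6
S = 1/6
C² = P²·S² = 2/5 ; C = +0.632456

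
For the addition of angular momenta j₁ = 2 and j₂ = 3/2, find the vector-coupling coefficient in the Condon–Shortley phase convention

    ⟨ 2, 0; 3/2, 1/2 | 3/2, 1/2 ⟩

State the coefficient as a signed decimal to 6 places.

triangle: 2!*2!*1!/6! = 4/720
(j±m)!: 2!*2!*2!*1!*2!*1! = 16
prefactor² = (2J+1)*Δ*N² = 16/45
  k=1: −1/(1!*1!*1!*1!*1!*0!) = -1
  k=2: +1/(2!*0!*0!*0!*2!*1!) = 1/4
Σ = -3/4  ⇒  CG² = 16/45*(-3/4)² = 1/5
CG = −√(1/5) = -0.447214

−√(1/5) = -0.447214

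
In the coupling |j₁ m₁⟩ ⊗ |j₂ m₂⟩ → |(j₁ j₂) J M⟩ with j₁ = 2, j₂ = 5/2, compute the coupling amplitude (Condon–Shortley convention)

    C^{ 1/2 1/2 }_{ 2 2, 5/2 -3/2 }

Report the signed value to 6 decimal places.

+√(1/15) ≈ +0.258199

triangle: 4!×0!×1!/6! = 24/720
(j±m)!: 4!×0!×1!×4!×1!×0! = 576
prefactor² = (2J+1)×Δ×N² = 192/5
  k=0: +1/(0!×4!×0!×1!×0!×0!) = 1/24
Σ = 1/24  ⇒  CG² = 192/5×1/24² = 1/15
CG = +√(1/15) = +0.258199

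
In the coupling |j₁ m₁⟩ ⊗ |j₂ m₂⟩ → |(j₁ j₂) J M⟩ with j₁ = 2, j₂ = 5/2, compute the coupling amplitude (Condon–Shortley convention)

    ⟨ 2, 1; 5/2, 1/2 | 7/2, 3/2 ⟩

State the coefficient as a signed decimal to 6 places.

+0.308607

√[8·1!3!4!/9! · 3!1!3!2!5!2!] = √(384/7)
  +(−1)^0/∏(0,1,1,3,2,1)! = 1/12  (running 1/12)
  +(−1)^1/∏(1,0,0,2,3,2)! = -1/24  (running 1/24)
⟨..|..⟩ = √(384/7)·(1/24) = +0.308607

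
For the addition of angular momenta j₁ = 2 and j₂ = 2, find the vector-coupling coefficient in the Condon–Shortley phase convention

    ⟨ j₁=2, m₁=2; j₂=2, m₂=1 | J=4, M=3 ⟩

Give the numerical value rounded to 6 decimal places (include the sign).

triangle: 0!·4!·4!/9! = 576/362880
(j±m)!: 4!·0!·3!·1!·7!·1! = 725760
prefactor² = (2J+1)·Δ·N² = 10368
  k=0: +1/(0!·0!·0!·3!·4!·1!) = 1/144
Σ = 1/144  ⇒  CG² = 10368·1/144² = 1/2
CG = +√(1/2) = +0.707107

+0.707107  (= +√(1/2))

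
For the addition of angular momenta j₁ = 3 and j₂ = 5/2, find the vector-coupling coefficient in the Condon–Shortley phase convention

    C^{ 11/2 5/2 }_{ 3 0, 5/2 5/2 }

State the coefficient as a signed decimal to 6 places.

√[12·0!6!5!/12! · 3!3!5!0!8!3!] = √(24883200/11)
  +(−1)^0/∏(0,0,3,5,3,0)! = 1/4320  (running 1/4320)
⟨..|..⟩ = √(24883200/11)·(1/4320) = +0.348155

+√(4/33) = +0.348155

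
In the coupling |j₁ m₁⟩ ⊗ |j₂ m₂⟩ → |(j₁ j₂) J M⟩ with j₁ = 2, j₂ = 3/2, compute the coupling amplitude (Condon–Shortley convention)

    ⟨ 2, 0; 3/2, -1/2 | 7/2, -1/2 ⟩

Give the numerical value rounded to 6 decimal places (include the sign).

+0.717137

triangle: 0!×4!×3!/8! = 144/40320
(j±m)!: 2!×2!×1!×2!×3!×4! = 1152
prefactor² = (2J+1)×Δ×N² = 1152/35
  k=0: +1/(0!×0!×2!×1!×2!×2!) = 1/8
Σ = 1/8  ⇒  CG² = 1152/35×1/8² = 18/35
CG = +√(18/35) = +0.717137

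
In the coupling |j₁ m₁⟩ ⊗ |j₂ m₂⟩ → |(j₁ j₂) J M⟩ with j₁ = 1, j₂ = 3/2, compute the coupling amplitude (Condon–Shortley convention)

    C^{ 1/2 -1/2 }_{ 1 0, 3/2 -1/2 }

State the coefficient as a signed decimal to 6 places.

√[2·2!0!1!/4! · 1!1!1!2!0!1!] = √(1/3)
  +(−1)^1/∏(1,1,0,0,0,1)! = -1  (running -1)
⟨..|..⟩ = √(1/3)·(-1) = -0.577350

-0.577350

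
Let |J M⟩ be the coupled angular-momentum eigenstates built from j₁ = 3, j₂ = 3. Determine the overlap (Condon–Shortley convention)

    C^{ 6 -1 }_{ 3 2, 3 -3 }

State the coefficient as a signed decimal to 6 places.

√[13·0!6!6!/13! · 5!1!0!6!5!7!] = √(622080000/11)
  +(−1)^0/∏(0,0,1,0,5,6)! = 1/86400  (running 1/86400)
⟨..|..⟩ = √(622080000/11)·(1/86400) = +0.087039

+√(1/132) = +0.087039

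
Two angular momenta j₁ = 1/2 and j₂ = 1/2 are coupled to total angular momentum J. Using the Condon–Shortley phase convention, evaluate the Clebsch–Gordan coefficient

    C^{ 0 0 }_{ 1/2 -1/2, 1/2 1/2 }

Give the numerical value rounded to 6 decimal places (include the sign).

j₁+j₂−J=1  J+j₁−j₂=0  J−j₁+j₂=0  j₁+j₂+J+1=2
(j₁±m₁, j₂±m₂, J±M) = (0,1,1,0,0,0)
P² = 1/2
sum k=1..1:
  [1] −1/1 = -1
S = -1
C² = P²·S² = 1/2 ; C = -0.707107

−√(1/2) ≈ -0.707107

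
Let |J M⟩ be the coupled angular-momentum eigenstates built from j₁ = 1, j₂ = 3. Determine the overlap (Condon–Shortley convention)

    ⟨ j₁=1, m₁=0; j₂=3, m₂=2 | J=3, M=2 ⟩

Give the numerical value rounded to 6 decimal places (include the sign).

j₁+j₂−J=1  J+j₁−j₂=1  J−j₁+j₂=5  j₁+j₂+J+1=8
(j₁±m₁, j₂±m₂, J±M) = (1,1,5,1,5,1)
P² = 300
sum k=0..1:
  [0] +1/120 = 1/120
  [1] −1/24 = -1/24
S = -1/30
C² = P²·S² = 1/3 ; C = -0.577350

−√(1/3) ≈ -0.577350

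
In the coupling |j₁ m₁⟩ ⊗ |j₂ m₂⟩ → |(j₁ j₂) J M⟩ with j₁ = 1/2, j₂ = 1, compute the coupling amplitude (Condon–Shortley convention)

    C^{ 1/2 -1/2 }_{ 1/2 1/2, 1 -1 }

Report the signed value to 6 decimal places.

√[2·1!0!1!/3! · 1!0!0!2!0!1!] = √(2/3)
  +(−1)^0/∏(0,1,0,0,0,1)! = 1  (running 1)
⟨..|..⟩ = √(2/3)·(1) = +0.816497

+0.816497  (= +√(2/3))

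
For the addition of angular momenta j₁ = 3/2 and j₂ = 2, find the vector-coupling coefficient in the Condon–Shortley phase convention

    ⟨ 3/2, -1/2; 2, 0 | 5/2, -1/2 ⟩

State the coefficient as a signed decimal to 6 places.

−√(3/35) ≈ -0.292770

√[6·1!2!3!/7! · 1!2!2!2!2!3!] = √(48/35)
  +(−1)^0/∏(0,1,2,2,0,1)! = 1/4  (running 1/4)
  +(−1)^1/∏(1,0,1,1,1,2)! = -1/2  (running -1/4)
⟨..|..⟩ = √(48/35)·(-1/4) = -0.292770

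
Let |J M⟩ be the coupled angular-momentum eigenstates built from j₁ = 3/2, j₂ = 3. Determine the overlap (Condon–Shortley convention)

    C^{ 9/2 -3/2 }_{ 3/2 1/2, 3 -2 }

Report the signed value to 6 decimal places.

√[10·0!3!6!/10! · 2!1!1!5!3!6!] = √(86400/7)
  +(−1)^0/∏(0,0,1,1,2,5)! = 1/240  (running 1/240)
⟨..|..⟩ = √(86400/7)·(1/240) = +0.462910

+0.462910  (= +√(3/14))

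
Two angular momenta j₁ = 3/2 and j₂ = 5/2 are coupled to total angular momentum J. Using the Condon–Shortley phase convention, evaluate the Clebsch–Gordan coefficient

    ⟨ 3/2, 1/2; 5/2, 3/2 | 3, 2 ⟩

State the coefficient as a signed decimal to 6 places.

√[7·1!2!4!/8! · 2!1!4!1!5!1!] = √(48)
  +(−1)^0/∏(0,1,1,4,1,0)! = 1/24  (running 1/24)
  +(−1)^1/∏(1,0,0,3,2,1)! = -1/12  (running -1/24)
⟨..|..⟩ = √(48)·(-1/24) = -0.288675

−√(1/12) ≈ -0.288675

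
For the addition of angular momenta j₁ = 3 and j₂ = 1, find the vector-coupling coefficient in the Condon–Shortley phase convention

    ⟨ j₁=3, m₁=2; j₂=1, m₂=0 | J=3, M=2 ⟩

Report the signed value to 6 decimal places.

+0.577350

√[7·1!5!1!/8! · 5!1!1!1!5!1!] = √(300)
  +(−1)^0/∏(0,1,1,1,4,0)! = 1/24  (running 1/24)
  +(−1)^1/∏(1,0,0,0,5,1)! = -1/120  (running 1/30)
⟨..|..⟩ = √(300)·(1/30) = +0.577350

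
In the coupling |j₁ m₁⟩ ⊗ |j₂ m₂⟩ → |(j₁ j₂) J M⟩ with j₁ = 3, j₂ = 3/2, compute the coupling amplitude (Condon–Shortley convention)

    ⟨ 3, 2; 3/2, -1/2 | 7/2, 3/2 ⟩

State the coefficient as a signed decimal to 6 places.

triangle: 1!*5!*2!/9! = 240/362880
(j±m)!: 5!*1!*1!*2!*5!*2! = 57600
prefactor² = (2J+1)*Δ*N² = 6400/21
  k=0: +1/(0!*1!*1!*1!*4!*1!) = 1/24
  k=1: −1/(1!*0!*0!*0!*5!*2!) = -1/240
Σ = 3/80  ⇒  CG² = 6400/21*3/80² = 3/7
CG = +√(3/7) = +0.654654

+√(3/7) ≈ +0.654654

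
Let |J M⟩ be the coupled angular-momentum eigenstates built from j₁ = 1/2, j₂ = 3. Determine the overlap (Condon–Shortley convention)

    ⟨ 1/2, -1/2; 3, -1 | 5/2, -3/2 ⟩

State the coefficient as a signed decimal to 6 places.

−√(2/7) ≈ -0.534522

j₁+j₂−J=1  J+j₁−j₂=0  J−j₁+j₂=5  j₁+j₂+J+1=7
(j₁±m₁, j₂±m₂, J±M) = (0,1,2,4,1,4)
P² = 1152/7
sum k=1..1:
  [1] −1/24 = -1/24
S = -1/24
C² = P²·S² = 2/7 ; C = -0.534522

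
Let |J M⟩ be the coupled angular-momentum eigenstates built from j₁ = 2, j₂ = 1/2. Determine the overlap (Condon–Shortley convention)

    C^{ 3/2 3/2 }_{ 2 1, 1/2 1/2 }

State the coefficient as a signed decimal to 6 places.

√[4·1!3!0!/5! · 3!1!1!0!3!0!] = √(36/5)
  +(−1)^1/∏(1,0,0,0,3,0)! = -1/6  (running -1/6)
⟨..|..⟩ = √(36/5)·(-1/6) = -0.447214

-0.447214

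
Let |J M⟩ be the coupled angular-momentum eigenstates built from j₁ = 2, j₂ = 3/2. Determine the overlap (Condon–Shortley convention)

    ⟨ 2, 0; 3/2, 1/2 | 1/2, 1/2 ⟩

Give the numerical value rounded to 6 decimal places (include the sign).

+0.447214  (= +√(1/5))

√[2·3!1!0!/5! · 2!2!2!1!1!0!] = √(4/5)
  +(−1)^2/∏(2,1,0,0,1,0)! = 1/2  (running 1/2)
⟨..|..⟩ = √(4/5)·(1/2) = +0.447214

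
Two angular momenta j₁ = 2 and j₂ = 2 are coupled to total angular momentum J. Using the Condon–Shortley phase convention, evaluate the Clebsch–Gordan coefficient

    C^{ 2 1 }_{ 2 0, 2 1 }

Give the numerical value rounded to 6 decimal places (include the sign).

triangle: 2!·2!·2!/7! = 8/5040
(j±m)!: 2!·2!·3!·1!·3!·1! = 144
prefactor² = (2J+1)·Δ·N² = 8/7
  k=1: −1/(1!·1!·1!·2!·1!·0!) = -1/2
  k=2: +1/(2!·0!·0!·1!·2!·1!) = 1/4
Σ = -1/4  ⇒  CG² = 8/7·(-1/4)² = 1/14
CG = −√(1/14) = -0.267261

-0.267261  (= −√(1/14))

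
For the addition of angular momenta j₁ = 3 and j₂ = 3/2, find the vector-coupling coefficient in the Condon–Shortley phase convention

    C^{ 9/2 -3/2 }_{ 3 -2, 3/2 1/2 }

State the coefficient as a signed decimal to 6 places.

+0.462910

√[10·0!6!3!/10! · 1!5!2!1!3!6!] = √(86400/7)
  +(−1)^0/∏(0,0,5,2,1,1)! = 1/240  (running 1/240)
⟨..|..⟩ = √(86400/7)·(1/240) = +0.462910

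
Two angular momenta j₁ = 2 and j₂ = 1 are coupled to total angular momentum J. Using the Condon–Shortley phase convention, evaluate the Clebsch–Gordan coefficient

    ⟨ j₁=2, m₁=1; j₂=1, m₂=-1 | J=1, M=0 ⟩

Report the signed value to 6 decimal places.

+√(3/10) ≈ +0.547723

j₁+j₂−J=2  J+j₁−j₂=2  J−j₁+j₂=0  j₁+j₂+J+1=5
(j₁±m₁, j₂±m₂, J±M) = (3,1,0,2,1,1)
P² = 6/5
sum k=0..0:
  [0] +1/2 = 1/2
S = 1/2
C² = P²·S² = 3/10 ; C = +0.547723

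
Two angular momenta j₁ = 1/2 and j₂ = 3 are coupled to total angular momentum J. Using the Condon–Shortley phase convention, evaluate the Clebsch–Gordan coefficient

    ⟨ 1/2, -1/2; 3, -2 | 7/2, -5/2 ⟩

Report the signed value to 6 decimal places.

j₁+j₂−J=0  J+j₁−j₂=1  J−j₁+j₂=6  j₁+j₂+J+1=8
(j₁±m₁, j₂±m₂, J±M) = (0,1,1,5,1,6)
P² = 86400/7
sum k=0..0:
  [0] +1/120 = 1/120
S = 1/120
C² = P²·S² = 6/7 ; C = +0.925820

+0.925820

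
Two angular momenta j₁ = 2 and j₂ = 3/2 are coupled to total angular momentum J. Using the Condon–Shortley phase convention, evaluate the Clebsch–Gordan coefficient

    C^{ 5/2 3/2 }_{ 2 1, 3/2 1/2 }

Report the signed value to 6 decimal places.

+√(1/35) ≈ +0.169031

j₁+j₂−J=1  J+j₁−j₂=3  J−j₁+j₂=2  j₁+j₂+J+1=7
(j₁±m₁, j₂±m₂, J±M) = (3,1,2,1,4,1)
P² = 144/35
sum k=0..1:
  [0] +1/4 = 1/4
  [1] −1/6 = -1/6
S = 1/12
C² = P²·S² = 1/35 ; C = +0.169031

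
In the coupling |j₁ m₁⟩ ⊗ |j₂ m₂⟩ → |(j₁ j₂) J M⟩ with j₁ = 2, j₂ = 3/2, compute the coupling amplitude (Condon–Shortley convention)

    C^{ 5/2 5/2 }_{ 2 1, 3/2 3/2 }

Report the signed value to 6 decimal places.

−√(3/7) ≈ -0.654654

√[6·1!3!2!/7! · 3!1!3!0!5!0!] = √(432/7)
  +(−1)^1/∏(1,0,0,2,3,0)! = -1/12  (running -1/12)
⟨..|..⟩ = √(432/7)·(-1/12) = -0.654654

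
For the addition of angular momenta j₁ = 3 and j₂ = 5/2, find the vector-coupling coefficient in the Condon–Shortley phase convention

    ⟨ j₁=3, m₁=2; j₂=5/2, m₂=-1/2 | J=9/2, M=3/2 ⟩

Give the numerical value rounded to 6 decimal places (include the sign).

triangle: 1!*5!*4!/11! = 2880/39916800
(j±m)!: 5!*1!*2!*3!*6!*3! = 6220800
prefactor² = (2J+1)*Δ*N² = 345600/77
  k=0: +1/(0!*1!*1!*2!*4!*2!) = 1/96
  k=1: −1/(1!*0!*0!*1!*5!*3!) = -1/720
Σ = 13/1440  ⇒  CG² = 345600/77*13/1440² = 169/462
CG = +√(169/462) = +0.604815

+0.604815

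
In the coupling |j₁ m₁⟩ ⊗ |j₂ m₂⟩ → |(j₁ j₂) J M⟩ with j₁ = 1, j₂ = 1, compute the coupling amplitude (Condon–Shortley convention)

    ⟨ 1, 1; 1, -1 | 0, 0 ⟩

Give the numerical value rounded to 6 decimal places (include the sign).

√[1·2!0!0!/3! · 2!0!0!2!0!0!] = √(4/3)
  +(−1)^0/∏(0,2,0,0,0,0)! = 1/2  (running 1/2)
⟨..|..⟩ = √(4/3)·(1/2) = +0.577350

+0.577350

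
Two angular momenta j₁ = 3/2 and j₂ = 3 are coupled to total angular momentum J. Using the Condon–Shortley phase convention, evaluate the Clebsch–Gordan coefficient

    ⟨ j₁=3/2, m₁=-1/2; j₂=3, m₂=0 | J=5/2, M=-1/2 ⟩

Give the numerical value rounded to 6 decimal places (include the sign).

j₁+j₂−J=2  J+j₁−j₂=1  J−j₁+j₂=4  j₁+j₂+J+1=8
(j₁±m₁, j₂±m₂, J±M) = (1,2,3,3,2,3)
P² = 216/35
sum k=1..2:
  [1] −1/4 = -1/4
  [2] +1/12 = 1/12
S = -1/6
C² = P²·S² = 6/35 ; C = -0.414039

-0.414039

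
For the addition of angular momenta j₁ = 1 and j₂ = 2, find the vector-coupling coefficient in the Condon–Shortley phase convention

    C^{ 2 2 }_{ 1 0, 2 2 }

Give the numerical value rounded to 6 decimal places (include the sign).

−√(2/3) ≈ -0.816497

√[5·1!1!3!/6! · 1!1!4!0!4!0!] = √(24)
  +(−1)^1/∏(1,0,0,3,1,0)! = -1/6  (running -1/6)
⟨..|..⟩ = √(24)·(-1/6) = -0.816497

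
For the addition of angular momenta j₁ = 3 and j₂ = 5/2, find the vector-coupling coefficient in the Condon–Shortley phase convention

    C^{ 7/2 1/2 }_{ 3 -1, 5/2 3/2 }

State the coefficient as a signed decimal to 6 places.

+√(8/63) = +0.356348

j₁+j₂−J=2  J+j₁−j₂=4  J−j₁+j₂=3  j₁+j₂+J+1=10
(j₁±m₁, j₂±m₂, J±M) = (2,4,4,1,4,3)
P² = 18432/175
sum k=1..2:
  [1] −1/36 = -1/36
  [2] +1/16 = 1/16
S = 5/144
C² = P²·S² = 8/63 ; C = +0.356348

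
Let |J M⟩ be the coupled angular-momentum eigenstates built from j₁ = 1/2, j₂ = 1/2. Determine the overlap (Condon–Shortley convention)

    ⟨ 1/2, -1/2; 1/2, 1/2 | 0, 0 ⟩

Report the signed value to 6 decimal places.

-0.707107

triangle: 1!×0!×0!/2! = 1/2
(j±m)!: 0!×1!×1!×0!×0!×0! = 1
prefactor² = (2J+1)×Δ×N² = 1/2
  k=1: −1/(1!×0!×0!×0!×0!×0!) = -1
Σ = -1  ⇒  CG² = 1/2×(-1)² = 1/2
CG = −√(1/2) = -0.707107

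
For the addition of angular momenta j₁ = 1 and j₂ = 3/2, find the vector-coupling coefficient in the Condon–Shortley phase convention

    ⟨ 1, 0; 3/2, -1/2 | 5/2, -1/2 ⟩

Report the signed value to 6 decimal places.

triangle: 0!×2!×3!/6! = 12/720
(j±m)!: 1!×1!×1!×2!×2!×3! = 24
prefactor² = (2J+1)×Δ×N² = 12/5
  k=0: +1/(0!×0!×1!×1!×1!×2!) = 1/2
Σ = 1/2  ⇒  CG² = 12/5×1/2² = 3/5
CG = +√(3/5) = +0.774597

+0.774597  (= +√(3/5))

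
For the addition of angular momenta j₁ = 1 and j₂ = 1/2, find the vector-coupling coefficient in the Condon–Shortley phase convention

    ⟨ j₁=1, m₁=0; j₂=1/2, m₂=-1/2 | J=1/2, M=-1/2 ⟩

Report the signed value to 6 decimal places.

√[2·1!1!0!/3! · 1!1!0!1!0!1!] = √(1/3)
  +(−1)^0/∏(0,1,1,0,0,0)! = 1  (running 1)
⟨..|..⟩ = √(1/3)·(1) = +0.577350

+√(1/3) = +0.577350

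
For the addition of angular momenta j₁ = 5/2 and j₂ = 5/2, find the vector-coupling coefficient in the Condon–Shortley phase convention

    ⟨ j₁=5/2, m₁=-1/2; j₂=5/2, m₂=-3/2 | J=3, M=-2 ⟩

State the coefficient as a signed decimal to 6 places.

-0.288675  (= −√(1/12))

j₁+j₂−J=2  J+j₁−j₂=3  J−j₁+j₂=3  j₁+j₂+J+1=9
(j₁±m₁, j₂±m₂, J±M) = (2,3,1,4,1,5)
P² = 48
sum k=0..1:
  [0] +1/24 = 1/24
  [1] −1/12 = -1/12
S = -1/24
C² = P²·S² = 1/12 ; C = -0.288675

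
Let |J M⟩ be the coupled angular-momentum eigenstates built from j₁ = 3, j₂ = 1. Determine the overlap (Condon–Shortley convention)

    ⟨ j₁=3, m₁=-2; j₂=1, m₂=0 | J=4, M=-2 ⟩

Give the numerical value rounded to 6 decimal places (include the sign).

+√(3/7) = +0.654654

√[9·0!6!2!/9! · 1!5!1!1!2!6!] = √(43200/7)
  +(−1)^0/∏(0,0,5,1,1,1)! = 1/120  (running 1/120)
⟨..|..⟩ = √(43200/7)·(1/120) = +0.654654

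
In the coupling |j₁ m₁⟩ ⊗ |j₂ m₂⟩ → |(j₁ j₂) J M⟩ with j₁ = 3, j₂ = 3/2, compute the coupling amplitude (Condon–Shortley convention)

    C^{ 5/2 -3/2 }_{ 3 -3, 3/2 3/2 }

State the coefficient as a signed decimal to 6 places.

+0.566947  (= +√(9/28))

√[6·2!4!1!/8! · 0!6!3!0!1!4!] = √(5184/7)
  +(−1)^2/∏(2,0,4,1,0,0)! = 1/48  (running 1/48)
⟨..|..⟩ = √(5184/7)·(1/48) = +0.566947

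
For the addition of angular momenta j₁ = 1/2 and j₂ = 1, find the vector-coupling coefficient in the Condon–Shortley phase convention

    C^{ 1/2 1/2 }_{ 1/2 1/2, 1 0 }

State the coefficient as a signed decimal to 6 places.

triangle: 1!*0!*1!/3! = 1/6
(j±m)!: 1!*0!*1!*1!*1!*0! = 1
prefactor² = (2J+1)*Δ*N² = 1/3
  k=0: +1/(0!*1!*0!*1!*0!*0!) = 1
Σ = 1  ⇒  CG² = 1/3*1² = 1/3
CG = +√(1/3) = +0.577350

+√(1/3) = +0.577350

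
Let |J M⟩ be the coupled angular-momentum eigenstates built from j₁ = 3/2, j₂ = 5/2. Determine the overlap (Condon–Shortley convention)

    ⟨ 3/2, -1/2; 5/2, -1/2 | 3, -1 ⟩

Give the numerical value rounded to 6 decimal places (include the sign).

-0.129099

j₁+j₂−J=1  J+j₁−j₂=2  J−j₁+j₂=4  j₁+j₂+J+1=8
(j₁±m₁, j₂±m₂, J±M) = (1,2,2,3,2,4)
P² = 48/5
sum k=0..1:
  [0] +1/8 = 1/8
  [1] −1/6 = -1/6
S = -1/24
C² = P²·S² = 1/60 ; C = -0.129099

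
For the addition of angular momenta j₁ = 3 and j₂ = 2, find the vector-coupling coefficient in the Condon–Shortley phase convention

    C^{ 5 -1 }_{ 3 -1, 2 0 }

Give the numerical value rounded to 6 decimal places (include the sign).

+0.654654

triangle: 0!·6!·4!/11! = 17280/39916800
(j±m)!: 2!·4!·2!·2!·4!·6! = 3317760
prefactor² = (2J+1)·Δ·N² = 110592/7
  k=0: +1/(0!·0!·4!·2!·2!·2!) = 1/192
Σ = 1/192  ⇒  CG² = 110592/7·1/192² = 3/7
CG = +√(3/7) = +0.654654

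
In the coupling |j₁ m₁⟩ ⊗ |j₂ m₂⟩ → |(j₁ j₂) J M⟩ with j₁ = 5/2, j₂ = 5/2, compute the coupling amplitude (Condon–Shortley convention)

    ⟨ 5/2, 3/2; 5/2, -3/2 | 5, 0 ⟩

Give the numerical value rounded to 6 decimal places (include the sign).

triangle: 0!·5!·5!/11! = 14400/39916800
(j±m)!: 4!·1!·1!·4!·5!·5! = 8294400
prefactor² = (2J+1)·Δ·N² = 230400/7
  k=0: +1/(0!·0!·1!·1!·4!·4!) = 1/576
Σ = 1/576  ⇒  CG² = 230400/7·1/576² = 25/252
CG = +√(25/252) = +0.314970

+0.314970  (= +√(25/252))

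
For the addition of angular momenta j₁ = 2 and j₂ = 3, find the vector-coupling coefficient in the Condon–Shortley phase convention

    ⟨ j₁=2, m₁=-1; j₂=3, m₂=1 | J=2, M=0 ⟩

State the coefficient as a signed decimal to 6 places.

√[5·3!1!3!/8! · 1!3!4!2!2!2!] = √(36/7)
  +(−1)^2/∏(2,1,1,2,0,1)! = 1/4  (running 1/4)
  +(−1)^3/∏(3,0,0,1,1,2)! = -1/12  (running 1/6)
⟨..|..⟩ = √(36/7)·(1/6) = +0.377964

+√(1/7) ≈ +0.377964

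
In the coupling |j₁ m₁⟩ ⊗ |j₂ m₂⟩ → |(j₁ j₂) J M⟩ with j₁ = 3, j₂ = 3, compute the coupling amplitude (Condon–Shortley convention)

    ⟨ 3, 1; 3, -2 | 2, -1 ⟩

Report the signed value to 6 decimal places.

−√(5/28) = -0.422577

triangle: 4!×2!×2!/9! = 96/362880
(j±m)!: 4!×2!×1!×5!×1!×3! = 34560
prefactor² = (2J+1)×Δ×N² = 320/7
  k=0: +1/(0!×4!×2!×1!×0!×1!) = 1/48
  k=1: −1/(1!×3!×1!×0!×1!×2!) = -1/12
Σ = -1/16  ⇒  CG² = 320/7×(-1/16)² = 5/28
CG = −√(5/28) = -0.422577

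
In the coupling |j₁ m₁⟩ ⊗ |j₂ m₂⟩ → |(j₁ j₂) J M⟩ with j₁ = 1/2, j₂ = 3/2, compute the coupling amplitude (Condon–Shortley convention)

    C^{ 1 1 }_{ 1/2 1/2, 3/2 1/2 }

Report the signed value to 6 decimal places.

triangle: 1!·0!·2!/4! = 2/24
(j±m)!: 1!·0!·2!·1!·2!·0! = 4
prefactor² = (2J+1)·Δ·N² = 1
  k=0: +1/(0!·1!·0!·2!·0!·0!) = 1/2
Σ = 1/2  ⇒  CG² = 1·1/2² = 1/4
CG = +√(1/4) = +0.500000

+0.500000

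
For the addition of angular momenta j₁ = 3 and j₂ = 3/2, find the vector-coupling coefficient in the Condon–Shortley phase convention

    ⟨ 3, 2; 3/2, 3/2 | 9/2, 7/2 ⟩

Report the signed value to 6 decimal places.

+0.816497

√[10·0!6!3!/10! · 5!1!3!0!8!1!] = √(345600)
  +(−1)^0/∏(0,0,1,3,5,0)! = 1/720  (running 1/720)
⟨..|..⟩ = √(345600)·(1/720) = +0.816497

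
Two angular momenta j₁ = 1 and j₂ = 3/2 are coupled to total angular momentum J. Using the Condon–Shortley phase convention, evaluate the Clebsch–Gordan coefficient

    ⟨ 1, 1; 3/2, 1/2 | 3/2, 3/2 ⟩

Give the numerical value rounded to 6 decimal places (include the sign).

+√(2/5) ≈ +0.632456

√[4·1!1!2!/5! · 2!0!2!1!3!0!] = √(8/5)
  +(−1)^0/∏(0,1,0,2,1,0)! = 1/2  (running 1/2)
⟨..|..⟩ = √(8/5)·(1/2) = +0.632456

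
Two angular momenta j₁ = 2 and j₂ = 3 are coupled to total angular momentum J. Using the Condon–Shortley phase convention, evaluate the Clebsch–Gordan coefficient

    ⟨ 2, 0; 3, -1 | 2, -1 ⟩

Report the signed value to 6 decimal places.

j₁+j₂−J=3  J+j₁−j₂=1  J−j₁+j₂=3  j₁+j₂+J+1=8
(j₁±m₁, j₂±m₂, J±M) = (2,2,2,4,1,3)
P² = 36/7
sum k=1..2:
  [1] −1/4 = -1/4
  [2] +1/12 = 1/12
S = -1/6
C² = P²·S² = 1/7 ; C = -0.377964

-0.377964  (= −√(1/7))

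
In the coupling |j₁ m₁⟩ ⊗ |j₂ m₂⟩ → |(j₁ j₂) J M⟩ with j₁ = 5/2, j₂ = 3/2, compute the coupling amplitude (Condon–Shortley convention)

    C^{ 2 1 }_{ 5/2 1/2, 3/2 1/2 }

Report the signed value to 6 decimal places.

√[5·2!3!1!/7! · 3!2!2!1!3!1!] = √(12/7)
  +(−1)^1/∏(1,1,1,1,2,0)! = -1/2  (running -1/2)
  +(−1)^2/∏(2,0,0,0,3,1)! = 1/12  (running -5/12)
⟨..|..⟩ = √(12/7)·(-5/12) = -0.545545

−√(25/84) = -0.545545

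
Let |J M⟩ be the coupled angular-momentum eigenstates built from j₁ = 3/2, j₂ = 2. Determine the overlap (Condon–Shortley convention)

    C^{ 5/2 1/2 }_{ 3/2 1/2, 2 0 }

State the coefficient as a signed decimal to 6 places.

triangle: 1!·2!·3!/7! = 12/5040
(j±m)!: 2!·1!·2!·2!·3!·2! = 96
prefactor² = (2J+1)·Δ·N² = 48/35
  k=0: +1/(0!·1!·1!·2!·1!·1!) = 1/2
  k=1: −1/(1!·0!·0!·1!·2!·2!) = -1/4
Σ = 1/4  ⇒  CG² = 48/35·1/4² = 3/35
CG = +√(3/35) = +0.292770

+0.292770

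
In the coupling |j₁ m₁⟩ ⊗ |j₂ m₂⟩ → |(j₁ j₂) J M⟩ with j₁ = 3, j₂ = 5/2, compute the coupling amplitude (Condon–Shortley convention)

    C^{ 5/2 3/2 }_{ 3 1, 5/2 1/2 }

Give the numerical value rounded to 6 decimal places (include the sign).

j₁+j₂−J=3  J+j₁−j₂=3  J−j₁+j₂=2  j₁+j₂+J+1=9
(j₁±m₁, j₂±m₂, J±M) = (4,2,3,2,4,1)
P² = 576/35
sum k=1..2:
  [1] −1/8 = -1/8
  [2] +1/12 = 1/12
S = -1/24
C² = P²·S² = 1/35 ; C = -0.169031

−√(1/35) = -0.169031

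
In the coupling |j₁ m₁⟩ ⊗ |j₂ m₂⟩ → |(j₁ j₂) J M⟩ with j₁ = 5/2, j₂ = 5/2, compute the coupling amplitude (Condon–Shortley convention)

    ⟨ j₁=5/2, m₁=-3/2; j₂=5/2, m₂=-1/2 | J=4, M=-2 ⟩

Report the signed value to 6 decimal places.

−√(5/28) ≈ -0.422577

triangle: 1!×4!×4!/10! = 576/3628800
(j±m)!: 1!×4!×2!×3!×2!×6! = 414720
prefactor² = (2J+1)×Δ×N² = 20736/35
  k=0: +1/(0!×1!×4!×2!×0!×2!) = 1/96
  k=1: −1/(1!×0!×3!×1!×1!×3!) = -1/36
Σ = -5/288  ⇒  CG² = 20736/35×(-5/288)² = 5/28
CG = −√(5/28) = -0.422577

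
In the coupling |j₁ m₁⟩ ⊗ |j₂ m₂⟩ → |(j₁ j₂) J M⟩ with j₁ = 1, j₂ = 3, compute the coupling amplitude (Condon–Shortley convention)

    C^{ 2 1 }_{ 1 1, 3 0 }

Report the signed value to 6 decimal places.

j₁+j₂−J=2  J+j₁−j₂=0  J−j₁+j₂=4  j₁+j₂+J+1=7
(j₁±m₁, j₂±m₂, J±M) = (2,0,3,3,3,1)
P² = 144/7
sum k=0..0:
  [0] +1/12 = 1/12
S = 1/12
C² = P²·S² = 1/7 ; C = +0.377964

+0.377964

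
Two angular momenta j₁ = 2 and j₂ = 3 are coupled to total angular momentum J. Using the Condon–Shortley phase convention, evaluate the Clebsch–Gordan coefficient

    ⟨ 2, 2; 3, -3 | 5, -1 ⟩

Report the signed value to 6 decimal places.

√[11·0!4!6!/11! · 4!0!0!6!4!6!] = √(9953280/7)
  +(−1)^0/∏(0,0,0,0,4,6)! = 1/17280  (running 1/17280)
⟨..|..⟩ = √(9953280/7)·(1/17280) = +0.069007

+√(1/210) = +0.069007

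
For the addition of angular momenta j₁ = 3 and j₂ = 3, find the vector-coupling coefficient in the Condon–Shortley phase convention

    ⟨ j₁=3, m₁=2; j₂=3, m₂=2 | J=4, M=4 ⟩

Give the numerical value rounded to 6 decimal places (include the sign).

√[9·2!4!4!/11! · 5!1!5!1!8!0!] = √(1658880/11)
  +(−1)^1/∏(1,1,0,4,4,0)! = -1/576  (running -1/576)
⟨..|..⟩ = √(1658880/11)·(-1/576) = -0.674200

-0.674200  (= −√(5/11))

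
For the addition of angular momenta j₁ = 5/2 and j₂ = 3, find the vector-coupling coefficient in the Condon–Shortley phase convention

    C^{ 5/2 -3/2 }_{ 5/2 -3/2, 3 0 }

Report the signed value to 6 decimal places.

j₁+j₂−J=3  J+j₁−j₂=2  J−j₁+j₂=3  j₁+j₂+J+1=9
(j₁±m₁, j₂±m₂, J±M) = (1,4,3,3,1,4)
P² = 864/35
sum k=2..3:
  [2] +1/8 = 1/8
  [3] −1/36 = -1/36
S = 7/72
C² = P²·S² = 7/30 ; C = +0.483046

+0.483046  (= +√(7/30))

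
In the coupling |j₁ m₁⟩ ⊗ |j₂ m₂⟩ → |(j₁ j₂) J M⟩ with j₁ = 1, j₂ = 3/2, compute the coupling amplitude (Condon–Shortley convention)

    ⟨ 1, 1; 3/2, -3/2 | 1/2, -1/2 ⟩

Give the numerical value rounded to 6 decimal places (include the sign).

+√(1/2) = +0.707107

triangle: 2!·0!·1!/4! = 2/24
(j±m)!: 2!·0!·0!·3!·0!·1! = 12
prefactor² = (2J+1)·Δ·N² = 2
  k=0: +1/(0!·2!·0!·0!·0!·1!) = 1/2
Σ = 1/2  ⇒  CG² = 2·1/2² = 1/2
CG = +√(1/2) = +0.707107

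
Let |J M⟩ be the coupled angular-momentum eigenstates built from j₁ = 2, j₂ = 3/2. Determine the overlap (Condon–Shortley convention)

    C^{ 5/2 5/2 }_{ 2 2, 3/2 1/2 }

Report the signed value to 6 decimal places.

+0.755929

j₁+j₂−J=1  J+j₁−j₂=3  J−j₁+j₂=2  j₁+j₂+J+1=7
(j₁±m₁, j₂±m₂, J±M) = (4,0,2,1,5,0)
P² = 576/7
sum k=0..0:
  [0] +1/12 = 1/12
S = 1/12
C² = P²·S² = 4/7 ; C = +0.755929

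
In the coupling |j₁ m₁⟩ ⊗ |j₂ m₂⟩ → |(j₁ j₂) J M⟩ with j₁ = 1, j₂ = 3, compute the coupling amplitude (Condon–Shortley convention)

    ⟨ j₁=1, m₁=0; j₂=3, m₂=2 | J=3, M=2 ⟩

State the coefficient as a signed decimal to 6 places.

j₁+j₂−J=1  J+j₁−j₂=1  J−j₁+j₂=5  j₁+j₂+J+1=8
(j₁±m₁, j₂±m₂, J±M) = (1,1,5,1,5,1)
P² = 300
sum k=0..1:
  [0] +1/120 = 1/120
  [1] −1/24 = -1/24
S = -1/30
C² = P²·S² = 1/3 ; C = -0.577350

−√(1/3) ≈ -0.577350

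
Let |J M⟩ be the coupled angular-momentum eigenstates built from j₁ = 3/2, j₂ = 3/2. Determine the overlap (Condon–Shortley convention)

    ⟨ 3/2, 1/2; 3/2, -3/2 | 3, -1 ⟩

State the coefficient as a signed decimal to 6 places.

+0.447214

j₁+j₂−J=0  J+j₁−j₂=3  J−j₁+j₂=3  j₁+j₂+J+1=7
(j₁±m₁, j₂±m₂, J±M) = (2,1,0,3,2,4)
P² = 144/5
sum k=0..0:
  [0] +1/12 = 1/12
S = 1/12
C² = P²·S² = 1/5 ; C = +0.447214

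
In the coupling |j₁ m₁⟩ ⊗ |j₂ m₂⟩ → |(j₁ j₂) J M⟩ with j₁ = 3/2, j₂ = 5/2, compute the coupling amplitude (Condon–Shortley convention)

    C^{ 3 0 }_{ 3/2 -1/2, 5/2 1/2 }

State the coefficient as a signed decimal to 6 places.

j₁+j₂−J=1  J+j₁−j₂=2  J−j₁+j₂=4  j₁+j₂+J+1=8
(j₁±m₁, j₂±m₂, J±M) = (1,2,3,2,3,3)
P² = 36/5
sum k=0..1:
  [0] +1/12 = 1/12
  [1] −1/4 = -1/4
S = -1/6
C² = P²·S² = 1/5 ; C = -0.447214

-0.447214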